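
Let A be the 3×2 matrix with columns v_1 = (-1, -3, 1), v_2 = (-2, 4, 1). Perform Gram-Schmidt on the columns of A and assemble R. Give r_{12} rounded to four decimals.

r_{12} = -2.7136

v_1 = (-1, -3, 1); ‖v_1‖ = 3.3166, so e_1 = (-0.3015, -0.9045, 0.3015).
r_{12} = e_1·v_2 = -2.7136.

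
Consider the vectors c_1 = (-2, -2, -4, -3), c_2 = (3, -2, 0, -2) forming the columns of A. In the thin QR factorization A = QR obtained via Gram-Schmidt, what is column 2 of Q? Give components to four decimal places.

c_1 = (-2, -2, -4, -3); ‖c_1‖ = 5.7446, so e_1 = (-0.3482, -0.3482, -0.6963, -0.5222).
e_1·c_2 = (-0.3482)·3 + (-0.3482)·(-2) + (-0.6963)·0 + (-0.5222)·(-2) = 0.6963.
u_2 = c_2 − 0.6963·e_1 = (3.2424, -1.7576, 0.4848, -1.6364).
‖u_2‖ = 4.0639, so e_2 = (0.7979, -0.4325, 0.1193, -0.4027).

e_2 = (0.7979, -0.4325, 0.1193, -0.4027)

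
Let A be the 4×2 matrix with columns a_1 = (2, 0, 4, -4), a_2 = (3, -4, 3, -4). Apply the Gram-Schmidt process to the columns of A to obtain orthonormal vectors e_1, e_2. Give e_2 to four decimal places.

e_2 = (0.2627, -0.9457, -0.1839, -0.0525)

a_1 = (2, 0, 4, -4); ‖a_1‖ = 6.0000, so e_1 = (0.3333, 0.0000, 0.6667, -0.6667).
e_1·a_2 = 0.3333·3 + 0.0000·(-4) + 0.6667·3 + (-0.6667)·(-4) = 5.6667.
u_2 = a_2 − 5.6667·e_1 = (1.1111, -4.0000, -0.7778, -0.2222).
‖u_2‖ = 4.2295, so e_2 = (0.2627, -0.9457, -0.1839, -0.0525).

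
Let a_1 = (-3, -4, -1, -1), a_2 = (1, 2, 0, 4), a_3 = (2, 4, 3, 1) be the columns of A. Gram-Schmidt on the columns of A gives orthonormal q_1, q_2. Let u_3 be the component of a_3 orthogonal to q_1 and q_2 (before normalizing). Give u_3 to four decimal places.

u_3 = (-0.9123, 0.1404, 2.0175, 0.1579)

a_1 = (-3, -4, -1, -1); ‖a_1‖ = 5.1962, so q_1 = (-0.5774, -0.7698, -0.1925, -0.1925).
q_1·a_2 = (-0.5774)·1 + (-0.7698)·2 + (-0.1925)·0 + (-0.1925)·4 = -2.8868.
u_2 = a_2 + 2.8868·q_1 = (-0.6667, -0.2222, -0.5556, 3.4444).
‖u_2‖ = 3.5590, so q_2 = (-0.1873, -0.0624, -0.1561, 0.9678).
q_1·a_3 = (-0.5774)·2 + (-0.7698)·4 + (-0.1925)·3 + (-0.1925)·1 = -5.0037; q_2·a_3 = (-0.1873)·2 + (-0.0624)·4 + (-0.1561)·3 + 0.9678·1 = -0.1249.
u_3 = a_3 + 5.0037·q_1 + 0.1249·q_2 = (-0.9123, 0.1404, 2.0175, 0.1579).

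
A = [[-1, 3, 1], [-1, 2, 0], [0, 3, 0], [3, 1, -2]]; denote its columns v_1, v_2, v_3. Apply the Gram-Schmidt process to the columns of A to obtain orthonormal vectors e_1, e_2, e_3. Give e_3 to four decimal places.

e_3 = (0.5400, -0.8345, 0.0491, -0.0982)

e_1 = v_1/‖v_1‖ = (-1, -1, 0, 3)/3.3166 = (-0.3015, -0.3015, 0.0000, 0.9045).
r_{12} = e_1·v_2 = -0.6030.
u_2 = v_2 + 0.6030·e_1 = (2.8182, 1.8182, 3.0000, 1.5455).
‖u_2‖ = 4.7578, so e_2 = (0.5923, 0.3822, 0.6305, 0.3248).
r_{13} = e_1·v_3 = -2.1106; r_{23} = e_2·v_3 = -0.0573.
u_3 = v_3 + 2.1106·e_1 + 0.0573·e_2 = (0.3976, -0.6145, 0.0361, -0.0723).
‖u_3‖ = 0.7363, so e_3 = (0.5400, -0.8345, 0.0491, -0.0982).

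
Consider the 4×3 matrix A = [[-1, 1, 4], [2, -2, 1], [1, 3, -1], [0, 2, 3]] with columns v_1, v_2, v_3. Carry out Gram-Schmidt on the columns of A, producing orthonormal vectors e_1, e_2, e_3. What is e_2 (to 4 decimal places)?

v_1 = (-1, 2, 1, 0); ‖v_1‖ = 2.4495, so e_1 = (-0.4082, 0.8165, 0.4082, 0.0000).
e_1·v_2 = (-0.4082)·1 + 0.8165·(-2) + 0.4082·3 + 0.0000·2 = -0.8165.
u_2 = v_2 + 0.8165·e_1 = (0.6667, -1.3333, 3.3333, 2.0000).
‖u_2‖ = 4.1633, so e_2 = (0.1601, -0.3203, 0.8006, 0.4804).

e_2 = (0.1601, -0.3203, 0.8006, 0.4804)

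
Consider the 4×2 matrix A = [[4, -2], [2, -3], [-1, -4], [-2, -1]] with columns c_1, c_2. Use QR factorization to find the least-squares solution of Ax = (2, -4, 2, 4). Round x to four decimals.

e_1 = c_1/‖c_1‖ = (4, 2, -1, -2)/5.0000 = (0.8000, 0.4000, -0.2000, -0.4000).
r_{12} = e_1·c_2 = -1.6000.
u_2 = c_2 + 1.6000·e_1 = (-0.7200, -2.3600, -4.3200, -1.6400).
‖u_2‖ = 5.2383, so e_2 = (-0.1374, -0.4505, -0.8247, -0.3131).
Qᵀb = (-2.0000, -1.3745).
Back-substitute: x_2 = -1.3745/5.2383 = -0.2624.
x_1 = (-2.0000 + 1.6000·(-0.2624))/5.0000 = -0.4840.

x = (-0.4840, -0.2624)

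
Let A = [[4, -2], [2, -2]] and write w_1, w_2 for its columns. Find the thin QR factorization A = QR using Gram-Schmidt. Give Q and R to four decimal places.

Q = [[0.8944, 0.4472], [0.4472, -0.8944]], R = [[4.4721, -2.6833], [0.0000, 0.8944]]

q_1 = w_1/‖w_1‖ = (4, 2)/4.4721 = (0.8944, 0.4472).
r_{12} = q_1·w_2 = -2.6833.
u_2 = w_2 + 2.6833·q_1 = (0.4000, -0.8000).
‖u_2‖ = 0.8944, so q_2 = (0.4472, -0.8944).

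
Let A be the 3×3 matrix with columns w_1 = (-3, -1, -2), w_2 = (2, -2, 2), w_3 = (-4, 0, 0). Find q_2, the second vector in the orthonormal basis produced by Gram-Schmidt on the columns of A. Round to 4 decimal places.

q_1 = w_1/‖w_1‖ = (-3, -1, -2)/3.7417 = (-0.8018, -0.2673, -0.5345).
r_{12} = q_1·w_2 = -2.1381.
u_2 = w_2 + 2.1381·q_1 = (0.2857, -2.5714, 0.8571).
‖u_2‖ = 2.7255, so q_2 = (0.1048, -0.9435, 0.3145).

q_2 = (0.1048, -0.9435, 0.3145)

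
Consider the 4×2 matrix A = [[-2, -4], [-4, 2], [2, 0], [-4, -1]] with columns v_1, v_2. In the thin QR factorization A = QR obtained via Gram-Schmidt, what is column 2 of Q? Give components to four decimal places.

q_2 = (-0.8372, 0.5288, -0.0441, -0.1322)

v_1 = (-2, -4, 2, -4); ‖v_1‖ = 6.3246, so q_1 = (-0.3162, -0.6325, 0.3162, -0.6325).
q_1·v_2 = (-0.3162)·(-4) + (-0.6325)·2 + 0.3162·0 + (-0.6325)·(-1) = 0.6325.
u_2 = v_2 − 0.6325·q_1 = (-3.8000, 2.4000, -0.2000, -0.6000).
‖u_2‖ = 4.5387, so q_2 = (-0.8372, 0.5288, -0.0441, -0.1322).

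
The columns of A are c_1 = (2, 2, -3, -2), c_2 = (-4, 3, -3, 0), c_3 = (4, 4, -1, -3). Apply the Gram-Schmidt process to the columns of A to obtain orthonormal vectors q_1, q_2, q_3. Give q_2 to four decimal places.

q_2 = (-0.8293, 0.4146, -0.3554, 0.1185)

c_1 = (2, 2, -3, -2); ‖c_1‖ = 4.5826, so q_1 = (0.4364, 0.4364, -0.6547, -0.4364).
q_1·c_2 = 0.4364·(-4) + 0.4364·3 + (-0.6547)·(-3) + (-0.4364)·0 = 1.5275.
u_2 = c_2 − 1.5275·q_1 = (-4.6667, 2.3333, -2.0000, 0.6667).
‖u_2‖ = 5.6273, so q_2 = (-0.8293, 0.4146, -0.3554, 0.1185).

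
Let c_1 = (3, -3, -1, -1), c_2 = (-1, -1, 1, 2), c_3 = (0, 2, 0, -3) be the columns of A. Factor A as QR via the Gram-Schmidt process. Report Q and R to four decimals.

Q = [[0.6708, -0.2149, -0.2021], [-0.6708, -0.5666, -0.2497], [-0.2236, 0.3321, 0.7372], [-0.2236, 0.7229, -0.5945]], R = [[4.4721, -0.6708, -0.6708], [0.0000, 2.5593, -3.3017], [0.0000, 0.0000, 1.2841]]

q_1 = c_1/‖c_1‖ = (3, -3, -1, -1)/4.4721 = (0.6708, -0.6708, -0.2236, -0.2236).
r_{12} = q_1·c_2 = -0.6708.
u_2 = c_2 + 0.6708·q_1 = (-0.5500, -1.4500, 0.8500, 1.8500).
‖u_2‖ = 2.5593, so q_2 = (-0.2149, -0.5666, 0.3321, 0.7229).
r_{13} = q_1·c_3 = -0.6708; r_{23} = q_2·c_3 = -3.3017.
u_3 = c_3 + 0.6708·q_1 + 3.3017·q_2 = (-0.2595, -0.3206, 0.9466, -0.7634).
‖u_3‖ = 1.2841, so q_3 = (-0.2021, -0.2497, 0.7372, -0.5945).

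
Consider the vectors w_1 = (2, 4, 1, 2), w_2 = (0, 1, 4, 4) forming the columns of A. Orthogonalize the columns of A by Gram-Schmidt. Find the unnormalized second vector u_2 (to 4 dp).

u_2 = (-1.2800, -1.5600, 3.3600, 2.7200)

w_1 = (2, 4, 1, 2); ‖w_1‖ = 5.0000, so e_1 = (0.4000, 0.8000, 0.2000, 0.4000).
e_1·w_2 = 0.4000·0 + 0.8000·1 + 0.2000·4 + 0.4000·4 = 3.2000.
u_2 = w_2 − 3.2000·e_1 = (-1.2800, -1.5600, 3.3600, 2.7200).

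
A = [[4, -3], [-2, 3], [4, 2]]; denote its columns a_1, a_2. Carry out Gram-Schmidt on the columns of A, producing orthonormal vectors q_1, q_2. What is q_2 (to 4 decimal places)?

q_2 = (-0.4308, 0.5575, 0.7096)

a_1 = (4, -2, 4); ‖a_1‖ = 6.0000, so q_1 = (0.6667, -0.3333, 0.6667).
q_1·a_2 = 0.6667·(-3) + (-0.3333)·3 + 0.6667·2 = -1.6667.
u_2 = a_2 + 1.6667·q_1 = (-1.8889, 2.4444, 3.1111).
‖u_2‖ = 4.3843, so q_2 = (-0.4308, 0.5575, 0.7096).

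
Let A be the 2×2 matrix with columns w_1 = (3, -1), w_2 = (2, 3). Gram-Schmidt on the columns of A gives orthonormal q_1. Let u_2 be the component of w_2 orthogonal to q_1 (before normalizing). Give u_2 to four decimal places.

w_1 = (3, -1); ‖w_1‖ = 3.1623, so q_1 = (0.9487, -0.3162).
q_1·w_2 = 0.9487·2 + (-0.3162)·3 = 0.9487.
u_2 = w_2 − 0.9487·q_1 = (1.1000, 3.3000).

u_2 = (1.1000, 3.3000)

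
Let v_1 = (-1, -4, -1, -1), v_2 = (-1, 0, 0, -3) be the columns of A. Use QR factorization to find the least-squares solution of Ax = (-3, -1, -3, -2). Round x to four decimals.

v_1 = (-1, -4, -1, -1); ‖v_1‖ = 4.3589, so e_1 = (-0.2294, -0.9177, -0.2294, -0.2294).
e_1·v_2 = (-0.2294)·(-1) + (-0.9177)·0 + (-0.2294)·0 + (-0.2294)·(-3) = 0.9177.
u_2 = v_2 − 0.9177·e_1 = (-0.7895, 0.8421, 0.2105, -2.7895).
‖u_2‖ = 3.0262, so e_2 = (-0.2609, 0.2783, 0.0696, -0.9218).
Qᵀb = (2.7530, 2.1392).
Back-substitute: x_2 = 2.1392/3.0262 = 0.7069.
x_1 = (2.7530 − 0.9177·0.7069)/4.3589 = 0.4828.

x = (0.4828, 0.7069)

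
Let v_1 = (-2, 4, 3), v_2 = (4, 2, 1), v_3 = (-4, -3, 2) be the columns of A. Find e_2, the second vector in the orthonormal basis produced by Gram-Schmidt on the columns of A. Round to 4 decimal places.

e_2 = (0.9249, 0.3487, 0.1516)

e_1 = v_1/‖v_1‖ = (-2, 4, 3)/5.3852 = (-0.3714, 0.7428, 0.5571).
r_{12} = e_1·v_2 = 0.5571.
u_2 = v_2 − 0.5571·e_1 = (4.2069, 1.5862, 0.6897).
‖u_2‖ = 4.5486, so e_2 = (0.9249, 0.3487, 0.1516).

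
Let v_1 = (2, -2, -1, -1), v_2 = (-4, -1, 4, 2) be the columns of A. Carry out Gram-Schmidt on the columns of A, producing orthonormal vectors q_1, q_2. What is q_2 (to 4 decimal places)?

q_1 = v_1/‖v_1‖ = (2, -2, -1, -1)/3.1623 = (0.6325, -0.6325, -0.3162, -0.3162).
r_{12} = q_1·v_2 = -3.7947.
u_2 = v_2 + 3.7947·q_1 = (-1.6000, -3.4000, 2.8000, 0.8000).
‖u_2‖ = 4.7539, so q_2 = (-0.3366, -0.7152, 0.5890, 0.1683).

q_2 = (-0.3366, -0.7152, 0.5890, 0.1683)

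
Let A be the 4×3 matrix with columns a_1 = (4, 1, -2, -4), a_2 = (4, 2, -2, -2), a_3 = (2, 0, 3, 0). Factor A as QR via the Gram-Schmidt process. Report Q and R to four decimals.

Q = [[0.6576, 0.3947, 0.4758], [0.1644, 0.6203, -0.0492], [-0.3288, -0.1974, 0.8778], [-0.6576, 0.6485, 0.0246]], R = [[6.0828, 4.9320, 0.3288], [0.0000, 1.9172, 0.1974], [0.0000, 0.0000, 3.5851]]

a_1 = (4, 1, -2, -4); ‖a_1‖ = 6.0828, so e_1 = (0.6576, 0.1644, -0.3288, -0.6576).
e_1·a_2 = 0.6576·4 + 0.1644·2 + (-0.3288)·(-2) + (-0.6576)·(-2) = 4.9320.
u_2 = a_2 − 4.9320·e_1 = (0.7568, 1.1892, -0.3784, 1.2432).
‖u_2‖ = 1.9172, so e_2 = (0.3947, 0.6203, -0.1974, 0.6485).
e_1·a_3 = 0.6576·2 + 0.1644·0 + (-0.3288)·3 + (-0.6576)·0 = 0.3288; e_2·a_3 = 0.3947·2 + 0.6203·0 + (-0.1974)·3 + 0.6485·0 = 0.1974.
u_3 = a_3 − 0.3288·e_1 − 0.1974·e_2 = (1.7059, -0.1765, 3.1471, 0.0882).
‖u_3‖ = 3.5851, so e_3 = (0.4758, -0.0492, 0.8778, 0.0246).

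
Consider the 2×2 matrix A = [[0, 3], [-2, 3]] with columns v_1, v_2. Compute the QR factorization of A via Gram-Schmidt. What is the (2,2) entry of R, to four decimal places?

v_1 = (0, -2); ‖v_1‖ = 2.0000, so e_1 = (0.0000, -1.0000).
e_1·v_2 = 0.0000·3 + (-1.0000)·3 = -3.0000.
u_2 = v_2 + 3.0000·e_1 = (3.0000, 0.0000).
r_{22} = ‖u_2‖ = 3.0000.

r_{22} = 3.0000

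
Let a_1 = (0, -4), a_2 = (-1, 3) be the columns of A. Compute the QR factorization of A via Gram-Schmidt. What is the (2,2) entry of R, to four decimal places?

a_1 = (0, -4); ‖a_1‖ = 4.0000, so q_1 = (0.0000, -1.0000).
q_1·a_2 = 0.0000·(-1) + (-1.0000)·3 = -3.0000.
u_2 = a_2 + 3.0000·q_1 = (-1.0000, 0.0000).
r_{22} = ‖u_2‖ = 1.0000.

r_{22} = 1.0000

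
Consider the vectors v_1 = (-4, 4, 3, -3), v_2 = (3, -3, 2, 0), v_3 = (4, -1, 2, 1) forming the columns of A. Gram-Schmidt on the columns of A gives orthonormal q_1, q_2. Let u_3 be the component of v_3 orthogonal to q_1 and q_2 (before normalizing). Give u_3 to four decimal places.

u_3 = (1.3454, 1.6546, 0.4639, 0.8763)

q_1 = v_1/‖v_1‖ = (-4, 4, 3, -3)/7.0711 = (-0.5657, 0.5657, 0.4243, -0.4243).
r_{12} = q_1·v_2 = -2.5456.
u_2 = v_2 + 2.5456·q_1 = (1.5600, -1.5600, 3.0800, -1.0800).
‖u_2‖ = 3.9395, so q_2 = (0.3960, -0.3960, 0.7818, -0.2741).
r_{13} = q_1·v_3 = -2.4042; r_{23} = q_2·v_3 = 3.2694.
u_3 = v_3 + 2.4042·q_1 − 3.2694·q_2 = (1.3454, 1.6546, 0.4639, 0.8763).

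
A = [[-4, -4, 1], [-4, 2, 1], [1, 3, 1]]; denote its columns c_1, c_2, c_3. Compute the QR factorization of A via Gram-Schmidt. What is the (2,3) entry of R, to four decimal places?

q_1 = c_1/‖c_1‖ = (-4, -4, 1)/5.7446 = (-0.6963, -0.6963, 0.1741).
r_{12} = q_1·c_2 = 1.9149.
u_2 = c_2 − 1.9149·q_1 = (-2.6667, 3.3333, 2.6667).
‖u_2‖ = 5.0332, so q_2 = (-0.5298, 0.6623, 0.5298).
r_{23} = q_2·c_3 = 0.6623.

r_{23} = 0.6623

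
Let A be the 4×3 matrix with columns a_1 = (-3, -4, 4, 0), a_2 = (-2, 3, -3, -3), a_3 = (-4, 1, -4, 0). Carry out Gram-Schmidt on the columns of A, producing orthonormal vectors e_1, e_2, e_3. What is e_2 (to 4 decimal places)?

e_2 = (-0.6902, 0.2588, -0.2588, -0.6242)

a_1 = (-3, -4, 4, 0); ‖a_1‖ = 6.4031, so e_1 = (-0.4685, -0.6247, 0.6247, 0.0000).
e_1·a_2 = (-0.4685)·(-2) + (-0.6247)·3 + 0.6247·(-3) + 0.0000·(-3) = -2.8111.
u_2 = a_2 + 2.8111·e_1 = (-3.3171, 1.2439, -1.2439, -3.0000).
‖u_2‖ = 4.8060, so e_2 = (-0.6902, 0.2588, -0.2588, -0.6242).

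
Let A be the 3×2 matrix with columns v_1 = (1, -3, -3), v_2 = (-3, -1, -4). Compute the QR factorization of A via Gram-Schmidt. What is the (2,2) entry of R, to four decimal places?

r_{22} = 4.2920

v_1 = (1, -3, -3); ‖v_1‖ = 4.3589, so e_1 = (0.2294, -0.6882, -0.6882).
e_1·v_2 = 0.2294·(-3) + (-0.6882)·(-1) + (-0.6882)·(-4) = 2.7530.
u_2 = v_2 − 2.7530·e_1 = (-3.6316, 0.8947, -2.1053).
r_{22} = ‖u_2‖ = 4.2920.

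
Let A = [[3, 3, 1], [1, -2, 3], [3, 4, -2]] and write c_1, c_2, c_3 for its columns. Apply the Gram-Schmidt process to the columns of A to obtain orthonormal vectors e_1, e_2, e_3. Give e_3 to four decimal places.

e_3 = (0.7255, -0.2176, -0.6529)

c_1 = (3, 1, 3); ‖c_1‖ = 4.3589, so e_1 = (0.6882, 0.2294, 0.6882).
e_1·c_2 = 0.6882·3 + 0.2294·(-2) + 0.6882·4 = 4.3589.
u_2 = c_2 − 4.3589·e_1 = (0.0000, -3.0000, 1.0000).
‖u_2‖ = 3.1623, so e_2 = (0.0000, -0.9487, 0.3162).
e_1·c_3 = 0.6882·1 + 0.2294·3 + 0.6882·(-2) = 0.0000; e_2·c_3 = 0.0000·1 + (-0.9487)·3 + 0.3162·(-2) = -3.4785.
u_3 = c_3 + 0.0000·e_1 + 3.4785·e_2 = (1.0000, -0.3000, -0.9000).
‖u_3‖ = 1.3784, so e_3 = (0.7255, -0.2176, -0.6529).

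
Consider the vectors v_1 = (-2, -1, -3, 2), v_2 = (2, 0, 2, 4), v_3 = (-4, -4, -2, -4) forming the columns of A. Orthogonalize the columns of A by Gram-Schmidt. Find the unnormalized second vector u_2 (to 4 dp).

v_1 = (-2, -1, -3, 2); ‖v_1‖ = 4.2426, so e_1 = (-0.4714, -0.2357, -0.7071, 0.4714).
e_1·v_2 = (-0.4714)·2 + (-0.2357)·0 + (-0.7071)·2 + 0.4714·4 = -0.4714.
u_2 = v_2 + 0.4714·e_1 = (1.7778, -0.1111, 1.6667, 4.2222).

u_2 = (1.7778, -0.1111, 1.6667, 4.2222)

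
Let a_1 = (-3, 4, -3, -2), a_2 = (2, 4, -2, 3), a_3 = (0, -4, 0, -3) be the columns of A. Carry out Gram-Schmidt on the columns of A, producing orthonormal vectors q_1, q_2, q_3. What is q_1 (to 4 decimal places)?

a_1 = (-3, 4, -3, -2); ‖a_1‖ = 6.1644, so q_1 = (-0.4867, 0.6489, -0.4867, -0.3244).

q_1 = (-0.4867, 0.6489, -0.4867, -0.3244)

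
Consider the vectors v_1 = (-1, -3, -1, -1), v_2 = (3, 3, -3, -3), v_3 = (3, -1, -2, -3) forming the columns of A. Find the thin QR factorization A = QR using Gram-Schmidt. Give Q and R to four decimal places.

Q = [[-0.2887, 0.4352, 0.8002], [-0.8660, 0.2611, -0.4001], [-0.2887, -0.6093, 0.4446], [-0.2887, -0.6093, -0.0445]], R = [[3.4641, -1.7321, 1.4434], [0.0000, 5.7446, 4.0908], [0.0000, 0.0000, 2.0449]]

q_1 = v_1/‖v_1‖ = (-1, -3, -1, -1)/3.4641 = (-0.2887, -0.8660, -0.2887, -0.2887).
r_{12} = q_1·v_2 = -1.7321.
u_2 = v_2 + 1.7321·q_1 = (2.5000, 1.5000, -3.5000, -3.5000).
‖u_2‖ = 5.7446, so q_2 = (0.4352, 0.2611, -0.6093, -0.6093).
r_{13} = q_1·v_3 = 1.4434; r_{23} = q_2·v_3 = 4.0908.
u_3 = v_3 − 1.4434·q_1 − 4.0908·q_2 = (1.6364, -0.8182, 0.9091, -0.0909).
‖u_3‖ = 2.0449, so q_3 = (0.8002, -0.4001, 0.4446, -0.0445).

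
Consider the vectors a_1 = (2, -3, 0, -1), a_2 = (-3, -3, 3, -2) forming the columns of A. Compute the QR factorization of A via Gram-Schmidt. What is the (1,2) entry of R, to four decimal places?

r_{12} = 1.3363

a_1 = (2, -3, 0, -1); ‖a_1‖ = 3.7417, so e_1 = (0.5345, -0.8018, 0.0000, -0.2673).
r_{12} = e_1·a_2 = 1.3363.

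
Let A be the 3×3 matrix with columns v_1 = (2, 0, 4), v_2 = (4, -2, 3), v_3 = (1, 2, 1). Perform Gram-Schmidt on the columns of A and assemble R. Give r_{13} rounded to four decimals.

v_1 = (2, 0, 4); ‖v_1‖ = 4.4721, so q_1 = (0.4472, 0.0000, 0.8944).
r_{13} = q_1·v_3 = 1.3416.

r_{13} = 1.3416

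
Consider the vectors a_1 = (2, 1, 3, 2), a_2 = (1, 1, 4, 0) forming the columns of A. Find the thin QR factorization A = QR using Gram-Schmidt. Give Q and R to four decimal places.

Q = [[0.4714, -0.2843], [0.2357, 0.0711], [0.7071, 0.6396], [0.4714, -0.7107]], R = [[4.2426, 3.5355], [0.0000, 2.3452]]

e_1 = a_1/‖a_1‖ = (2, 1, 3, 2)/4.2426 = (0.4714, 0.2357, 0.7071, 0.4714).
r_{12} = e_1·a_2 = 3.5355.
u_2 = a_2 − 3.5355·e_1 = (-0.6667, 0.1667, 1.5000, -1.6667).
‖u_2‖ = 2.3452, so e_2 = (-0.2843, 0.0711, 0.6396, -0.7107).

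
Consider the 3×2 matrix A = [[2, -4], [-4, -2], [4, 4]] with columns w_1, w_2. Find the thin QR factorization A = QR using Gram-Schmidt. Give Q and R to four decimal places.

w_1 = (2, -4, 4); ‖w_1‖ = 6.0000, so e_1 = (0.3333, -0.6667, 0.6667).
e_1·w_2 = 0.3333·(-4) + (-0.6667)·(-2) + 0.6667·4 = 2.6667.
u_2 = w_2 − 2.6667·e_1 = (-4.8889, -0.2222, 2.2222).
‖u_2‖ = 5.3748, so e_2 = (-0.9096, -0.0413, 0.4134).

Q = [[0.3333, -0.9096], [-0.6667, -0.0413], [0.6667, 0.4134]], R = [[6.0000, 2.6667], [0.0000, 5.3748]]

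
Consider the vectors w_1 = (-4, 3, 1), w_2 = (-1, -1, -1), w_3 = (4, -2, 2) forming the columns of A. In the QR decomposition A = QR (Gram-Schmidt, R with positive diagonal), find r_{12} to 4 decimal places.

e_1 = w_1/‖w_1‖ = (-4, 3, 1)/5.0990 = (-0.7845, 0.5883, 0.1961).
r_{12} = e_1·w_2 = 0.0000.

r_{12} = 0.0000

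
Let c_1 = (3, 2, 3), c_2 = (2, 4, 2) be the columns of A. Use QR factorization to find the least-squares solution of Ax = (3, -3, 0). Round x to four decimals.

c_1 = (3, 2, 3); ‖c_1‖ = 4.6904, so q_1 = (0.6396, 0.4264, 0.6396).
q_1·c_2 = 0.6396·2 + 0.4264·4 + 0.6396·2 = 4.2640.
u_2 = c_2 − 4.2640·q_1 = (-0.7273, 2.1818, -0.7273).
‖u_2‖ = 2.4121, so q_2 = (-0.3015, 0.9045, -0.3015).
Qᵀb = (0.6396, -3.6181).
Back-substitute: x_2 = -3.6181/2.4121 = -1.5000.
x_1 = (0.6396 − 4.2640·(-1.5000))/4.6904 = 1.5000.

x = (1.5000, -1.5000)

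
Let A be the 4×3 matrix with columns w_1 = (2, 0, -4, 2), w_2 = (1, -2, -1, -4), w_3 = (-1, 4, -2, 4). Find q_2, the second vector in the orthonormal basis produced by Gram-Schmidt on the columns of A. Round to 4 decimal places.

q_1 = w_1/‖w_1‖ = (2, 0, -4, 2)/4.8990 = (0.4082, 0.0000, -0.8165, 0.4082).
r_{12} = q_1·w_2 = -0.4082.
u_2 = w_2 + 0.4082·q_1 = (1.1667, -2.0000, -1.3333, -3.8333).
‖u_2‖ = 4.6726, so q_2 = (0.2497, -0.4280, -0.2854, -0.8204).

q_2 = (0.2497, -0.4280, -0.2854, -0.8204)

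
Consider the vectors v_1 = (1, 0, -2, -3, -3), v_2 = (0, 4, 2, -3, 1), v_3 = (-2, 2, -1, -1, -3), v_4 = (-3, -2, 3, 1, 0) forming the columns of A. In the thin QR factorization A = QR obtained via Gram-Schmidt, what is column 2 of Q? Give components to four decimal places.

v_1 = (1, 0, -2, -3, -3); ‖v_1‖ = 4.7958, so e_1 = (0.2085, 0.0000, -0.4170, -0.6255, -0.6255).
e_1·v_2 = 0.2085·0 + 0.0000·4 + (-0.4170)·2 + (-0.6255)·(-3) + (-0.6255)·1 = 0.4170.
u_2 = v_2 − 0.4170·e_1 = (-0.0870, 4.0000, 2.1739, -2.7391, 1.2609).
‖u_2‖ = 5.4613, so e_2 = (-0.0159, 0.7324, 0.3981, -0.5016, 0.2309).

e_2 = (-0.0159, 0.7324, 0.3981, -0.5016, 0.2309)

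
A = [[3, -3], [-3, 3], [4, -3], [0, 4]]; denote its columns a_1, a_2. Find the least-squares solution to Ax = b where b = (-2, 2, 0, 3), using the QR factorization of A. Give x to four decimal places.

x = (0.3630, 0.8114)

e_1 = a_1/‖a_1‖ = (3, -3, 4, 0)/5.8310 = (0.5145, -0.5145, 0.6860, 0.0000).
r_{12} = e_1·a_2 = -5.1450.
u_2 = a_2 + 5.1450·e_1 = (-0.3529, 0.3529, 0.5294, 4.0000).
‖u_2‖ = 4.0656, so e_2 = (-0.0868, 0.0868, 0.1302, 0.9839).
Qᵀb = (-2.0580, 3.2988).
Back-substitute: x_2 = 3.2988/4.0656 = 0.8114.
x_1 = (-2.0580 + 5.1450·0.8114)/5.8310 = 0.3630.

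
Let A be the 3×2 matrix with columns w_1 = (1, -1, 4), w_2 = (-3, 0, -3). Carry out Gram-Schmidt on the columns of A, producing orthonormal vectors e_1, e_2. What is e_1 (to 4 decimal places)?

e_1 = w_1/‖w_1‖ = (1, -1, 4)/4.2426 = (0.2357, -0.2357, 0.9428).

e_1 = (0.2357, -0.2357, 0.9428)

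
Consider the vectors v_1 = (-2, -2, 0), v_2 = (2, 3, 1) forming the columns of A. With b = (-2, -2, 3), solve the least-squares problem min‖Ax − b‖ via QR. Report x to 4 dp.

x = (3.5000, 2.0000)

v_1 = (-2, -2, 0); ‖v_1‖ = 2.8284, so e_1 = (-0.7071, -0.7071, 0.0000).
e_1·v_2 = (-0.7071)·2 + (-0.7071)·3 + 0.0000·1 = -3.5355.
u_2 = v_2 + 3.5355·e_1 = (-0.5000, 0.5000, 1.0000).
‖u_2‖ = 1.2247, so e_2 = (-0.4082, 0.4082, 0.8165).
Qᵀb = (2.8284, 2.4495).
Back-substitute: x_2 = 2.4495/1.2247 = 2.0000.
x_1 = (2.8284 + 3.5355·2.0000)/2.8284 = 3.5000.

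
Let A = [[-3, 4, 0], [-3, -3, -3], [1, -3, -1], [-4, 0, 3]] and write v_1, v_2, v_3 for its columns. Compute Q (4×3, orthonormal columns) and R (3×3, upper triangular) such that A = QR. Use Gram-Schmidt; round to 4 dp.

q_1 = v_1/‖v_1‖ = (-3, -3, 1, -4)/5.9161 = (-0.5071, -0.5071, 0.1690, -0.6761).
r_{12} = q_1·v_2 = -1.0142.
u_2 = v_2 + 1.0142·q_1 = (3.4857, -3.5143, -2.8286, -0.6857).
‖u_2‖ = 5.7421, so q_2 = (0.6070, -0.6120, -0.4926, -0.1194).
r_{13} = q_1·v_3 = -0.6761; r_{23} = q_2·v_3 = 1.9704.
u_3 = v_3 + 0.6761·q_1 − 1.9704·q_2 = (-1.5390, -2.1369, 0.0849, 2.7782).
‖u_3‖ = 3.8289, so q_3 = (-0.4019, -0.5581, 0.0222, 0.7256).

Q = [[-0.5071, 0.6070, -0.4019], [-0.5071, -0.6120, -0.5581], [0.1690, -0.4926, 0.0222], [-0.6761, -0.1194, 0.7256]], R = [[5.9161, -1.0142, -0.6761], [0.0000, 5.7421, 1.9704], [0.0000, 0.0000, 3.8289]]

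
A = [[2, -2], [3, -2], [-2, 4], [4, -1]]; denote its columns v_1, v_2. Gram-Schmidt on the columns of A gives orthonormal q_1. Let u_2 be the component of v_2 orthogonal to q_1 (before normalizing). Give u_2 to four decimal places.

v_1 = (2, 3, -2, 4); ‖v_1‖ = 5.7446, so q_1 = (0.3482, 0.5222, -0.3482, 0.6963).
q_1·v_2 = 0.3482·(-2) + 0.5222·(-2) + (-0.3482)·4 + 0.6963·(-1) = -3.8297.
u_2 = v_2 + 3.8297·q_1 = (-0.6667, 0.0000, 2.6667, 1.6667).

u_2 = (-0.6667, 0.0000, 2.6667, 1.6667)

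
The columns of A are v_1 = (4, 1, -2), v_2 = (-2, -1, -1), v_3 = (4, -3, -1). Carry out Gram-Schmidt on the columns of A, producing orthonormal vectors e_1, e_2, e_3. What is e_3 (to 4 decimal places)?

e_1 = v_1/‖v_1‖ = (4, 1, -2)/4.5826 = (0.8729, 0.2182, -0.4364).
r_{12} = e_1·v_2 = -1.5275.
u_2 = v_2 + 1.5275·e_1 = (-0.6667, -0.6667, -1.6667).
‖u_2‖ = 1.9149, so e_2 = (-0.3482, -0.3482, -0.8704).
r_{13} = e_1·v_3 = 3.2733; r_{23} = e_2·v_3 = 0.5222.
u_3 = v_3 − 3.2733·e_1 − 0.5222·e_2 = (1.3247, -3.5325, 0.8831).
‖u_3‖ = 3.8747, so e_3 = (0.3419, -0.9117, 0.2279).

e_3 = (0.3419, -0.9117, 0.2279)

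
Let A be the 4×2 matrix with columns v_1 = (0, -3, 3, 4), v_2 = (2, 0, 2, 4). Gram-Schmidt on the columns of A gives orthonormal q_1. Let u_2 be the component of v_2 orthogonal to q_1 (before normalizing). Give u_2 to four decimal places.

u_2 = (2.0000, 1.9412, 0.0588, 1.4118)

v_1 = (0, -3, 3, 4); ‖v_1‖ = 5.8310, so q_1 = (0.0000, -0.5145, 0.5145, 0.6860).
q_1·v_2 = 0.0000·2 + (-0.5145)·0 + 0.5145·2 + 0.6860·4 = 3.7730.
u_2 = v_2 − 3.7730·q_1 = (2.0000, 1.9412, 0.0588, 1.4118).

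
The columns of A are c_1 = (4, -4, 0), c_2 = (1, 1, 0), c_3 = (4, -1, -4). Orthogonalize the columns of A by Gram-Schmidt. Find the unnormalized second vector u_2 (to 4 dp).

u_2 = (1.0000, 1.0000, 0.0000)

q_1 = c_1/‖c_1‖ = (4, -4, 0)/5.6569 = (0.7071, -0.7071, 0.0000).
r_{12} = q_1·c_2 = 0.0000.
u_2 = c_2 + 0.0000·q_1 = (1.0000, 1.0000, 0.0000).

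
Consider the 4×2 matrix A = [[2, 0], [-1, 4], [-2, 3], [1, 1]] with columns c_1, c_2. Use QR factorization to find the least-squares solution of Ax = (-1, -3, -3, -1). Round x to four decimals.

x = (-0.2346, -0.9274)

c_1 = (2, -1, -2, 1); ‖c_1‖ = 3.1623, so q_1 = (0.6325, -0.3162, -0.6325, 0.3162).
q_1·c_2 = 0.6325·0 + (-0.3162)·4 + (-0.6325)·3 + 0.3162·1 = -2.8460.
u_2 = c_2 + 2.8460·q_1 = (1.8000, 3.1000, 1.2000, 1.9000).
‖u_2‖ = 4.2308, so q_2 = (0.4254, 0.7327, 0.2836, 0.4491).
Qᵀb = (1.8974, -3.9236).
Back-substitute: x_2 = -3.9236/4.2308 = -0.9274.
x_1 = (1.8974 + 2.8460·(-0.9274))/3.1623 = -0.2346.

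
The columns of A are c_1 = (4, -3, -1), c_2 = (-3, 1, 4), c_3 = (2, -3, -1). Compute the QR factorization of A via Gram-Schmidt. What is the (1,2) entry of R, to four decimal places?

c_1 = (4, -3, -1); ‖c_1‖ = 5.0990, so q_1 = (0.7845, -0.5883, -0.1961).
r_{12} = q_1·c_2 = -3.7262.

r_{12} = -3.7262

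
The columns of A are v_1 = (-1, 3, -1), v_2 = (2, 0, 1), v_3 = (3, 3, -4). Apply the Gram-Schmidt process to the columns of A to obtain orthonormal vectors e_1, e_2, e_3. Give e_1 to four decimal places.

v_1 = (-1, 3, -1); ‖v_1‖ = 3.3166, so e_1 = (-0.3015, 0.9045, -0.3015).

e_1 = (-0.3015, 0.9045, -0.3015)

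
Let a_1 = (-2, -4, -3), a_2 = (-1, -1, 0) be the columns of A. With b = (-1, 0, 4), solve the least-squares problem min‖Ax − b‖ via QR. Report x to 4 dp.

a_1 = (-2, -4, -3); ‖a_1‖ = 5.3852, so e_1 = (-0.3714, -0.7428, -0.5571).
e_1·a_2 = (-0.3714)·(-1) + (-0.7428)·(-1) + (-0.5571)·0 = 1.1142.
u_2 = a_2 − 1.1142·e_1 = (-0.5862, -0.1724, 0.6207).
‖u_2‖ = 0.8710, so e_2 = (-0.6730, -0.1980, 0.7126).
Qᵀb = (-1.8570, 3.5235).
Back-substitute: x_2 = 3.5235/0.8710 = 4.0455.
x_1 = (-1.8570 − 1.1142·4.0455)/5.3852 = -1.1818.

x = (-1.1818, 4.0455)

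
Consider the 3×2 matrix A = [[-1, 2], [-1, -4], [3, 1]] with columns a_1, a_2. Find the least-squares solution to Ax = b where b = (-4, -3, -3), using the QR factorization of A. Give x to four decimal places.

a_1 = (-1, -1, 3); ‖a_1‖ = 3.3166, so q_1 = (-0.3015, -0.3015, 0.9045).
q_1·a_2 = (-0.3015)·2 + (-0.3015)·(-4) + 0.9045·1 = 1.5076.
u_2 = a_2 − 1.5076·q_1 = (2.4545, -3.5455, -0.3636).
‖u_2‖ = 4.3275, so q_2 = (0.5672, -0.8193, -0.0840).
Qᵀb = (-0.6030, 0.4412).
Back-substitute: x_2 = 0.4412/4.3275 = 0.1019.
x_1 = (-0.6030 − 1.5076·0.1019)/3.3166 = -0.2282.

x = (-0.2282, 0.1019)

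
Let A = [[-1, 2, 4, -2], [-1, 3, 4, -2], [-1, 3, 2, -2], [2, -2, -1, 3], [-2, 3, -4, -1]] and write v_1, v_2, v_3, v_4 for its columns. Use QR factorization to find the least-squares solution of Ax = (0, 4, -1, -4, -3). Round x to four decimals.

x = (-1.0496, -1.2792, 0.5025, -1.0335)

v_1 = (-1, -1, -1, 2, -2); ‖v_1‖ = 3.3166, so e_1 = (-0.3015, -0.3015, -0.3015, 0.6030, -0.6030).
e_1·v_2 = (-0.3015)·2 + (-0.3015)·3 + (-0.3015)·3 + 0.6030·(-2) + (-0.6030)·3 = -5.4272.
u_2 = v_2 + 5.4272·e_1 = (0.3636, 1.3636, 1.3636, 1.2727, -0.2727).
‖u_2‖ = 2.3549, so e_2 = (0.1544, 0.5791, 0.5791, 0.5405, -0.1158).
e_1·v_3 = (-0.3015)·4 + (-0.3015)·4 + (-0.3015)·2 + 0.6030·(-1) + (-0.6030)·(-4) = -1.2060; e_2·v_3 = 0.1544·4 + 0.5791·4 + 0.5791·2 + 0.5405·(-1) + (-0.1158)·(-4) = 4.0149.
u_3 = v_3 + 1.2060·e_1 − 4.0149·e_2 = (3.0164, 1.3115, -0.6885, -2.4426, -4.2623).
‖u_3‖ = 5.9520, so e_3 = (0.5068, 0.2203, -0.1157, -0.4104, -0.7161).
e_1·v_4 = (-0.3015)·(-2) + (-0.3015)·(-2) + (-0.3015)·(-2) + 0.6030·3 + (-0.6030)·(-1) = 4.2212; e_2·v_4 = 0.1544·(-2) + 0.5791·(-2) + 0.5791·(-2) + 0.5405·3 + (-0.1158)·(-1) = -0.8879; e_3·v_4 = 0.5068·(-2) + 0.2203·(-2) + (-0.1157)·(-2) + (-0.4104)·3 + (-0.7161)·(-1) = -1.7379.
u_4 = v_4 − 4.2212·e_1 + 0.8879·e_2 + 1.7379·e_3 = (0.2906, 0.1698, -0.4142, 0.2212, 0.1981).
‖u_4‖ = 0.6107, so e_4 = (0.4758, 0.2781, -0.6782, 0.3622, 0.3243).
Qᵀb = (-1.5076, -0.0772, 4.7869, -0.6312).
Back-substitute: x_4 = -0.6312/0.6107 = -1.0335.
x_3 = (4.7869 + 1.7379·(-1.0335))/5.9520 = 0.5025.
x_2 = (-0.0772 − 4.0149·0.5025 + 0.8879·(-1.0335))/2.3549 = -1.2792.
x_1 = (-1.5076 + 5.4272·(-1.2792) + 1.2060·0.5025 − 4.2212·(-1.0335))/3.3166 = -1.0496.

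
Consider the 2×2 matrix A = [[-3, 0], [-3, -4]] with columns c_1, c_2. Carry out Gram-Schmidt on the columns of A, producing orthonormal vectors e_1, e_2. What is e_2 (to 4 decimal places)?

e_1 = c_1/‖c_1‖ = (-3, -3)/4.2426 = (-0.7071, -0.7071).
r_{12} = e_1·c_2 = 2.8284.
u_2 = c_2 − 2.8284·e_1 = (2.0000, -2.0000).
‖u_2‖ = 2.8284, so e_2 = (0.7071, -0.7071).

e_2 = (0.7071, -0.7071)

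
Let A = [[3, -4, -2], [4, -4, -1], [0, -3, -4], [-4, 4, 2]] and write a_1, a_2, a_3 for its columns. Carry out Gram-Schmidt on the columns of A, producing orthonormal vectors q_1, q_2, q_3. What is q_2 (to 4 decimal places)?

q_2 = (-0.2496, 0.0936, -0.9593, -0.0936)

a_1 = (3, 4, 0, -4); ‖a_1‖ = 6.4031, so q_1 = (0.4685, 0.6247, 0.0000, -0.6247).
q_1·a_2 = 0.4685·(-4) + 0.6247·(-4) + 0.0000·(-3) + (-0.6247)·4 = -6.8716.
u_2 = a_2 + 6.8716·q_1 = (-0.7805, 0.2927, -3.0000, -0.2927).
‖u_2‖ = 3.1274, so q_2 = (-0.2496, 0.0936, -0.9593, -0.0936).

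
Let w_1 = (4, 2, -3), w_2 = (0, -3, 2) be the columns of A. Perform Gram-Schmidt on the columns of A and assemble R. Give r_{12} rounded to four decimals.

w_1 = (4, 2, -3); ‖w_1‖ = 5.3852, so e_1 = (0.7428, 0.3714, -0.5571).
r_{12} = e_1·w_2 = -2.2283.

r_{12} = -2.2283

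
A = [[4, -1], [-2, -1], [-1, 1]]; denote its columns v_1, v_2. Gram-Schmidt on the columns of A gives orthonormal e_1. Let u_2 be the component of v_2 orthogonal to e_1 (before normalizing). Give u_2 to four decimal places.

u_2 = (-0.4286, -1.2857, 0.8571)

v_1 = (4, -2, -1); ‖v_1‖ = 4.5826, so e_1 = (0.8729, -0.4364, -0.2182).
e_1·v_2 = 0.8729·(-1) + (-0.4364)·(-1) + (-0.2182)·1 = -0.6547.
u_2 = v_2 + 0.6547·e_1 = (-0.4286, -1.2857, 0.8571).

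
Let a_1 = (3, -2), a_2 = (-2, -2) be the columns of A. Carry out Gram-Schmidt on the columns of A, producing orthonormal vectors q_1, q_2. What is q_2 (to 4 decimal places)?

a_1 = (3, -2); ‖a_1‖ = 3.6056, so q_1 = (0.8321, -0.5547).
q_1·a_2 = 0.8321·(-2) + (-0.5547)·(-2) = -0.5547.
u_2 = a_2 + 0.5547·q_1 = (-1.5385, -2.3077).
‖u_2‖ = 2.7735, so q_2 = (-0.5547, -0.8321).

q_2 = (-0.5547, -0.8321)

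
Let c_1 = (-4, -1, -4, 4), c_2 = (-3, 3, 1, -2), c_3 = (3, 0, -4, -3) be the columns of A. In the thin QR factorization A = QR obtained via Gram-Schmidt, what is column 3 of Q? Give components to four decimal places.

q_1 = c_1/‖c_1‖ = (-4, -1, -4, 4)/7.0000 = (-0.5714, -0.1429, -0.5714, 0.5714).
r_{12} = q_1·c_2 = -0.4286.
u_2 = c_2 + 0.4286·q_1 = (-3.2449, 2.9388, 0.7551, -1.7551).
‖u_2‖ = 4.7766, so q_2 = (-0.6793, 0.6152, 0.1581, -0.3674).
r_{13} = q_1·c_3 = -1.1429; r_{23} = q_2·c_3 = -1.5680.
u_3 = c_3 + 1.1429·q_1 + 1.5680·q_2 = (1.2818, 0.8014, -4.4052, -2.9231).
‖u_3‖ = 5.4987, so q_3 = (0.2331, 0.1458, -0.8011, -0.5316).

q_3 = (0.2331, 0.1458, -0.8011, -0.5316)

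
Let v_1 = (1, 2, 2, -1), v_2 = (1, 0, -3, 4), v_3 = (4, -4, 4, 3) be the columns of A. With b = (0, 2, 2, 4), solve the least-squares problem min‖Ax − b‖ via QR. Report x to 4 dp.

x = (1.0347, 0.7210, 0.1418)

v_1 = (1, 2, 2, -1); ‖v_1‖ = 3.1623, so q_1 = (0.3162, 0.6325, 0.6325, -0.3162).
q_1·v_2 = 0.3162·1 + 0.6325·0 + 0.6325·(-3) + (-0.3162)·4 = -2.8460.
u_2 = v_2 + 2.8460·q_1 = (1.9000, 1.8000, -1.2000, 3.1000).
‖u_2‖ = 4.2308, so q_2 = (0.4491, 0.4254, -0.2836, 0.7327).
q_1·v_3 = 0.3162·4 + 0.6325·(-4) + 0.6325·4 + (-0.3162)·3 = 0.3162; q_2·v_3 = 0.4491·4 + 0.4254·(-4) + (-0.2836)·4 + 0.7327·3 = 1.1582.
u_3 = v_3 − 0.3162·q_1 − 1.1582·q_2 = (3.3799, -4.6927, 4.1285, 2.2514).
‖u_3‖ = 7.4538, so q_3 = (0.4534, -0.6296, 0.5539, 0.3020).
Qᵀb = (1.2649, 3.2145, 1.0568).
Back-substitute: x_3 = 1.0568/7.4538 = 0.1418.
x_2 = (3.2145 − 1.1582·0.1418)/4.2308 = 0.7210.
x_1 = (1.2649 + 2.8460·0.7210 − 0.3162·0.1418)/3.1623 = 1.0347.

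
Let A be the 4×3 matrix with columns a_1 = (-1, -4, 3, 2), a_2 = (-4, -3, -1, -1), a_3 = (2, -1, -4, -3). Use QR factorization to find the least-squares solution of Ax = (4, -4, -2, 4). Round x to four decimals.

x = (1.3212, -0.8366, 1.0271)

a_1 = (-1, -4, 3, 2); ‖a_1‖ = 5.4772, so q_1 = (-0.1826, -0.7303, 0.5477, 0.3651).
q_1·a_2 = (-0.1826)·(-4) + (-0.7303)·(-3) + 0.5477·(-1) + 0.3651·(-1) = 2.0083.
u_2 = a_2 − 2.0083·q_1 = (-3.6333, -1.5333, -2.1000, -1.7333).
‖u_2‖ = 4.7924, so q_2 = (-0.7582, -0.3200, -0.4382, -0.3617).
q_1·a_3 = (-0.1826)·2 + (-0.7303)·(-1) + 0.5477·(-4) + 0.3651·(-3) = -2.9212; q_2·a_3 = (-0.7582)·2 + (-0.3200)·(-1) + (-0.4382)·(-4) + (-0.3617)·(-3) = 1.6415.
u_3 = a_3 + 2.9212·q_1 − 1.6415·q_2 = (2.7112, -2.6081, -1.6807, -1.3396).
‖u_3‖ = 4.3327, so q_3 = (0.6257, -0.6020, -0.3879, -0.3092).
Qᵀb = (2.5560, -2.3231, 4.4499).
Back-substitute: x_3 = 4.4499/4.3327 = 1.0271.
x_2 = (-2.3231 − 1.6415·1.0271)/4.7924 = -0.8366.
x_1 = (2.5560 − 2.0083·(-0.8366) + 2.9212·1.0271)/5.4772 = 1.3212.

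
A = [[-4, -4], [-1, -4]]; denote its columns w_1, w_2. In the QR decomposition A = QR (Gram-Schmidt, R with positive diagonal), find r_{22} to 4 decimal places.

r_{22} = 2.9104

w_1 = (-4, -1); ‖w_1‖ = 4.1231, so e_1 = (-0.9701, -0.2425).
e_1·w_2 = (-0.9701)·(-4) + (-0.2425)·(-4) = 4.8507.
u_2 = w_2 − 4.8507·e_1 = (0.7059, -2.8235).
r_{22} = ‖u_2‖ = 2.9104.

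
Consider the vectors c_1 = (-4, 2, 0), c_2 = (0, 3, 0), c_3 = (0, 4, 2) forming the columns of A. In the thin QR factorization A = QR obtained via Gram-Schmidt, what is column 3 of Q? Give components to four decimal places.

q_3 = (0.0000, 0.0000, 1.0000)

c_1 = (-4, 2, 0); ‖c_1‖ = 4.4721, so q_1 = (-0.8944, 0.4472, 0.0000).
q_1·c_2 = (-0.8944)·0 + 0.4472·3 + 0.0000·0 = 1.3416.
u_2 = c_2 − 1.3416·q_1 = (1.2000, 2.4000, 0.0000).
‖u_2‖ = 2.6833, so q_2 = (0.4472, 0.8944, 0.0000).
q_1·c_3 = (-0.8944)·0 + 0.4472·4 + 0.0000·2 = 1.7889; q_2·c_3 = 0.4472·0 + 0.8944·4 + 0.0000·2 = 3.5777.
u_3 = c_3 − 1.7889·q_1 − 3.5777·q_2 = (0.0000, 0.0000, 2.0000).
‖u_3‖ = 2.0000, so q_3 = (0.0000, 0.0000, 1.0000).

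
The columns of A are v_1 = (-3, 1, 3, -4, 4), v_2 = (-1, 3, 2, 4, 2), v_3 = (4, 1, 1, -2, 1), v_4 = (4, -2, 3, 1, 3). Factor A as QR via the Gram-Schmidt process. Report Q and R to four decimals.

Q = [[-0.4201, -0.1318, 0.8803, 0.1690], [0.1400, 0.5034, 0.2958, -0.7997], [0.4201, 0.3041, 0.2232, 0.3485], [-0.5601, 0.7432, -0.2152, 0.2901], [0.5601, 0.2905, 0.2037, 0.3554]], R = [[7.1414, 0.5601, 0.5601, 0.4201], [0.0000, 5.8040, -0.9155, 0.9932], [0.0000, 0.0000, 4.6742, 3.9951], [0.0000, 0.0000, 0.0000, 4.6772]]

q_1 = v_1/‖v_1‖ = (-3, 1, 3, -4, 4)/7.1414 = (-0.4201, 0.1400, 0.4201, -0.5601, 0.5601).
r_{12} = q_1·v_2 = 0.5601.
u_2 = v_2 − 0.5601·q_1 = (-0.7647, 2.9216, 1.7647, 4.3137, 1.6863).
‖u_2‖ = 5.8040, so q_2 = (-0.1318, 0.5034, 0.3041, 0.7432, 0.2905).
r_{13} = q_1·v_3 = 0.5601; r_{23} = q_2·v_3 = -0.9155.
u_3 = v_3 − 0.5601·q_1 + 0.9155·q_2 = (4.1147, 1.3824, 1.0431, -1.0058, 0.9523).
‖u_3‖ = 4.6742, so q_3 = (0.8803, 0.2958, 0.2232, -0.2152, 0.2037).
r_{14} = q_1·v_4 = 0.4201; r_{24} = q_2·v_4 = 0.9932; r_{34} = q_3·v_4 = 3.9951.
u_4 = v_4 − 0.4201·q_1 − 0.9932·q_2 − 3.9951·q_3 = (0.7904, -3.7404, 1.6300, 1.3568, 1.6622).
‖u_4‖ = 4.6772, so q_4 = (0.1690, -0.7997, 0.3485, 0.2901, 0.3554).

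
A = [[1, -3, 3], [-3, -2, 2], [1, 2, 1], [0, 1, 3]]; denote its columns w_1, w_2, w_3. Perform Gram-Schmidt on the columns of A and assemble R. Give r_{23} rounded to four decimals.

e_1 = w_1/‖w_1‖ = (1, -3, 1, 0)/3.3166 = (0.3015, -0.9045, 0.3015, 0.0000).
r_{12} = e_1·w_2 = 1.5076.
u_2 = w_2 − 1.5076·e_1 = (-3.4545, -0.6364, 1.5455, 1.0000).
‖u_2‖ = 3.9658, so e_2 = (-0.8711, -0.1605, 0.3897, 0.2522).
r_{23} = e_2·w_3 = -1.7880.

r_{23} = -1.7880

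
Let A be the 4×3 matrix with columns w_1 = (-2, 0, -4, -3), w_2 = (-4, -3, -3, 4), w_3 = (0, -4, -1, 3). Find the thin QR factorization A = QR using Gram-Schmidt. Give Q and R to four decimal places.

q_1 = w_1/‖w_1‖ = (-2, 0, -4, -3)/5.3852 = (-0.3714, 0.0000, -0.7428, -0.5571).
r_{12} = q_1·w_2 = 1.4856.
u_2 = w_2 − 1.4856·q_1 = (-3.4483, -3.0000, -1.8966, 4.8276).
‖u_2‖ = 6.9133, so q_2 = (-0.4988, -0.4339, -0.2743, 0.6983).
r_{13} = q_1·w_3 = -0.9285; r_{23} = q_2·w_3 = 4.1051.
u_3 = w_3 + 0.9285·q_1 − 4.1051·q_2 = (1.7027, -2.2186, -0.5635, -0.3838).
‖u_3‖ = 2.8786, so q_3 = (0.5915, -0.7707, -0.1958, -0.1333).

Q = [[-0.3714, -0.4988, 0.5915], [0.0000, -0.4339, -0.7707], [-0.7428, -0.2743, -0.1958], [-0.5571, 0.6983, -0.1333]], R = [[5.3852, 1.4856, -0.9285], [0.0000, 6.9133, 4.1051], [0.0000, 0.0000, 2.8786]]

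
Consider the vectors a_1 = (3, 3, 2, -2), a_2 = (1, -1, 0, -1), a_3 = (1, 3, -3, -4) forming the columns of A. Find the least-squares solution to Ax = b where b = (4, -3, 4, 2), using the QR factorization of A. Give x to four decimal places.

x = (0.7199, 1.9284, -1.1124)

a_1 = (3, 3, 2, -2); ‖a_1‖ = 5.0990, so e_1 = (0.5883, 0.5883, 0.3922, -0.3922).
e_1·a_2 = 0.5883·1 + 0.5883·(-1) + 0.3922·0 + (-0.3922)·(-1) = 0.3922.
u_2 = a_2 − 0.3922·e_1 = (0.7692, -1.2308, -0.1538, -0.8462).
‖u_2‖ = 1.6871, so e_2 = (0.4560, -0.7295, -0.0912, -0.5016).
e_1·a_3 = 0.5883·1 + 0.5883·3 + 0.3922·(-3) + (-0.3922)·(-4) = 2.7456; e_2·a_3 = 0.4560·1 + (-0.7295)·3 + (-0.0912)·(-3) + (-0.5016)·(-4) = 0.5472.
u_3 = a_3 − 2.7456·e_1 − 0.5472·e_2 = (-0.8649, 1.7838, -4.0270, -2.6486).
‖u_3‖ = 5.2117, so e_3 = (-0.1659, 0.3423, -0.7727, -0.5082).
Qᵀb = (1.3728, 2.6446, -5.7977).
Back-substitute: x_3 = -5.7977/5.2117 = -1.1124.
x_2 = (2.6446 − 0.5472·(-1.1124))/1.6871 = 1.9284.
x_1 = (1.3728 − 0.3922·1.9284 − 2.7456·(-1.1124))/5.0990 = 0.7199.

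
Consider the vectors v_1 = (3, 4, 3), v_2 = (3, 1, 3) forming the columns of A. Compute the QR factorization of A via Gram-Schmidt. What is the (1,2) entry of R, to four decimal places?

r_{12} = 3.7730

v_1 = (3, 4, 3); ‖v_1‖ = 5.8310, so q_1 = (0.5145, 0.6860, 0.5145).
r_{12} = q_1·v_2 = 3.7730.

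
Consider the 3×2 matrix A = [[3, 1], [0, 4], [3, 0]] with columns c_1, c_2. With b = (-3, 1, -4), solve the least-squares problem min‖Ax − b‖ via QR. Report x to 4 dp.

c_1 = (3, 0, 3); ‖c_1‖ = 4.2426, so q_1 = (0.7071, 0.0000, 0.7071).
q_1·c_2 = 0.7071·1 + 0.0000·4 + 0.7071·0 = 0.7071.
u_2 = c_2 − 0.7071·q_1 = (0.5000, 4.0000, -0.5000).
‖u_2‖ = 4.0620, so q_2 = (0.1231, 0.9847, -0.1231).
Qᵀb = (-4.9497, 1.1078).
Back-substitute: x_2 = 1.1078/4.0620 = 0.2727.
x_1 = (-4.9497 − 0.7071·0.2727)/4.2426 = -1.2121.

x = (-1.2121, 0.2727)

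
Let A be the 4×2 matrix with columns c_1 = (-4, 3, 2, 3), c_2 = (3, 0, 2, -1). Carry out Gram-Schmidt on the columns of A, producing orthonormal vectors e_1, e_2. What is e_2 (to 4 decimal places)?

e_1 = c_1/‖c_1‖ = (-4, 3, 2, 3)/6.1644 = (-0.6489, 0.4867, 0.3244, 0.4867).
r_{12} = e_1·c_2 = -1.7844.
u_2 = c_2 + 1.7844·e_1 = (1.8421, 0.8684, 2.5789, -0.1316).
‖u_2‖ = 3.2887, so e_2 = (0.5601, 0.2641, 0.7842, -0.0400).

e_2 = (0.5601, 0.2641, 0.7842, -0.0400)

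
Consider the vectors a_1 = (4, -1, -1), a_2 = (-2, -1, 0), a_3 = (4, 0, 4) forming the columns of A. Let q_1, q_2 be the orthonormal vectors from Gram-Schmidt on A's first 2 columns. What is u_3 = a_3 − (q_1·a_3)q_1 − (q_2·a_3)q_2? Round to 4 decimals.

a_1 = (4, -1, -1); ‖a_1‖ = 4.2426, so q_1 = (0.9428, -0.2357, -0.2357).
q_1·a_2 = 0.9428·(-2) + (-0.2357)·(-1) + (-0.2357)·0 = -1.6499.
u_2 = a_2 + 1.6499·q_1 = (-0.4444, -1.3889, -0.3889).
‖u_2‖ = 1.5092, so q_2 = (-0.2945, -0.9203, -0.2577).
q_1·a_3 = 0.9428·4 + (-0.2357)·0 + (-0.2357)·4 = 2.8284; q_2·a_3 = (-0.2945)·4 + (-0.9203)·0 + (-0.2577)·4 = -2.2086.
u_3 = a_3 − 2.8284·q_1 + 2.2086·q_2 = (0.6829, -1.3659, 4.0976).

u_3 = (0.6829, -1.3659, 4.0976)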